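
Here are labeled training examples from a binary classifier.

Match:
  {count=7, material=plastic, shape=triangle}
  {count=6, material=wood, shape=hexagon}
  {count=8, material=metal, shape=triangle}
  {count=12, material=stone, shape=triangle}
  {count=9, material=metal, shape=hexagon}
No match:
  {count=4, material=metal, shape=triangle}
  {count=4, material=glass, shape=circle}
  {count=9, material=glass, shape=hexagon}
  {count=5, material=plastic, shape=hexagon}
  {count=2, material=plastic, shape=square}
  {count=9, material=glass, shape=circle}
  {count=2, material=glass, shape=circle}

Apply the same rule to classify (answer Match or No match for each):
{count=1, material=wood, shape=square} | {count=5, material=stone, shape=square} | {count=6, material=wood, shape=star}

All 'Match' examples share one property — material is not glass AND count ≥ 6 — and every 'No match' example lacks it.

No match, No match, Match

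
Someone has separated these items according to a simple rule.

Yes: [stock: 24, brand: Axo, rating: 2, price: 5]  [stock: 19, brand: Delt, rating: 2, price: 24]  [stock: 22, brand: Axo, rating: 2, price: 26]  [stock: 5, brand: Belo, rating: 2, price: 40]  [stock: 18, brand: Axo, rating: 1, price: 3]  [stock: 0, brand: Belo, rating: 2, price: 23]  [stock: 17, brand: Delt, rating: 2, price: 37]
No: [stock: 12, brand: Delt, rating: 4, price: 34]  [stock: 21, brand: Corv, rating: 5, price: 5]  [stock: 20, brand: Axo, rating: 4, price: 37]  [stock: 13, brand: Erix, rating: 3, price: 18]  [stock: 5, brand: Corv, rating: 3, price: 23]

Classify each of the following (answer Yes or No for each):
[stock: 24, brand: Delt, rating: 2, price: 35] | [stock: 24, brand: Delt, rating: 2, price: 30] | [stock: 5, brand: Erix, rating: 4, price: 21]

Yes, Yes, No

Every 'Yes' example satisfies: rating ≤ 2. None of the 'No' examples do.
[stock: 24, brand: Delt, rating: 2, price: 35]: rating = 2 — satisfies this, so Yes. [stock: 24, brand: Delt, rating: 2, price: 30]: rating = 2 — satisfies this, so Yes. [stock: 5, brand: Erix, rating: 4, price: 21]: rating = 4 — does not satisfy this, so No.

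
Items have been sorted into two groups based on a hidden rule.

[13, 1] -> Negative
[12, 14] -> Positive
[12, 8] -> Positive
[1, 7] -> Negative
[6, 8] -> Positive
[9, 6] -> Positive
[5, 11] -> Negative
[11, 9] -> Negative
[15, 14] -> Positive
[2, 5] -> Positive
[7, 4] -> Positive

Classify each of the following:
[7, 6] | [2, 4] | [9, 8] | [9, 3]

Positive, Positive, Positive, Negative

One predicate separates the groups cleanly: product is even.
[7, 6]: 7·6 = 42 — passes, so Positive.
[2, 4]: 2·4 = 8 — passes, so Positive.
[9, 8]: 9·8 = 72 — passes, so Positive.
[9, 3]: 9·3 = 27 — does not satisfy this, so Negative.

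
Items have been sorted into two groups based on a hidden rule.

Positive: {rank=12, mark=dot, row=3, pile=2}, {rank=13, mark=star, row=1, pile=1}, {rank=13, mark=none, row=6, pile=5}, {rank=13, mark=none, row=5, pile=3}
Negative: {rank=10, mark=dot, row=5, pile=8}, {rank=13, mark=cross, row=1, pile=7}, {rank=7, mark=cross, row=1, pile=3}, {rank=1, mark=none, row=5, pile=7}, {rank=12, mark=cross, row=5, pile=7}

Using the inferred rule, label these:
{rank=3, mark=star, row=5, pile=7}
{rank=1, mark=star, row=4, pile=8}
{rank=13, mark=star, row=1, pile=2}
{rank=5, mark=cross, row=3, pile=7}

The rule appears to be: rank ≥ 10 AND pile ≤ 5.
{rank=3, mark=star, row=5, pile=7}: Negative (rank = 3, pile = 7).
{rank=1, mark=star, row=4, pile=8}: Negative (rank = 1, pile = 8).
{rank=13, mark=star, row=1, pile=2}: Positive (rank = 13, pile = 2).
{rank=5, mark=cross, row=3, pile=7}: Negative (rank = 5, pile = 7).

Negative, Negative, Positive, Negative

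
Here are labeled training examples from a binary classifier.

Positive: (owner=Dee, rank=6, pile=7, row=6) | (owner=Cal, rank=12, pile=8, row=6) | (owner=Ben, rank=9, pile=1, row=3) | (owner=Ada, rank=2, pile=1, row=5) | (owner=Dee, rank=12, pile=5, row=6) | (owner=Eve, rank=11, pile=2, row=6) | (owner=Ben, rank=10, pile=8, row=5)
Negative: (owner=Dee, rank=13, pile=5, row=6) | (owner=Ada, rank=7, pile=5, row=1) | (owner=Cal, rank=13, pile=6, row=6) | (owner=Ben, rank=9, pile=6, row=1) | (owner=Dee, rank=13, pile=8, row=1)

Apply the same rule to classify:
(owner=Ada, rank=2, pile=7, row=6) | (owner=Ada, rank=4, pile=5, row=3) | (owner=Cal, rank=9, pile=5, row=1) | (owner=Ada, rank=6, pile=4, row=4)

The simplest hypothesis consistent with all the labels is: row ≥ 3 AND rank ≤ 12.
(owner=Ada, rank=2, pile=7, row=6): row = 6, rank = 2 — passes, so Positive.
(owner=Ada, rank=4, pile=5, row=3): row = 3, rank = 4 — passes, so Positive.
(owner=Cal, rank=9, pile=5, row=1): row = 1, rank = 9 — does not pass, so Negative.
(owner=Ada, rank=6, pile=4, row=4): row = 4, rank = 6 — passes, so Positive.

Positive, Positive, Negative, Positive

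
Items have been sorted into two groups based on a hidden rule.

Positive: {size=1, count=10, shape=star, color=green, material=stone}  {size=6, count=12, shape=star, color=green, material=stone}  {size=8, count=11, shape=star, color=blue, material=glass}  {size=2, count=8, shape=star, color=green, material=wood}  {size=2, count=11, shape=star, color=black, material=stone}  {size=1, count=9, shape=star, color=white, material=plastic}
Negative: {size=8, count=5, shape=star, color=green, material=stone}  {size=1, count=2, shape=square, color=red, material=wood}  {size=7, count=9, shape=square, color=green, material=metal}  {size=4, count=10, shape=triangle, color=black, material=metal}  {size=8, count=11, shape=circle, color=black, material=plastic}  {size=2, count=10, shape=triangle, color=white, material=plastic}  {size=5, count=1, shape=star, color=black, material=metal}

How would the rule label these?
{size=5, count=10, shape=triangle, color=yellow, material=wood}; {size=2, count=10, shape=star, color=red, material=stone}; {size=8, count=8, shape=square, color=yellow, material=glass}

Negative, Positive, Negative

All 'Positive' examples share one property — shape is star AND count ≥ 8 — and every 'Negative' example lacks it.
{size=5, count=10, shape=triangle, color=yellow, material=wood}: Negative (shape is triangle, count = 10).
{size=2, count=10, shape=star, color=red, material=stone}: Positive (shape is star, count = 10).
{size=8, count=8, shape=square, color=yellow, material=glass}: Negative (shape is square, count = 8).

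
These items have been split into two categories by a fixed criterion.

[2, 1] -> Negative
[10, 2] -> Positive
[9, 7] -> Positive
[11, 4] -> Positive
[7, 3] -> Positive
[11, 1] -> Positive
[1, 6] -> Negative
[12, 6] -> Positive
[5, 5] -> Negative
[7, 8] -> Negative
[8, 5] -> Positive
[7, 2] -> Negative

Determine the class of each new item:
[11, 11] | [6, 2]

Negative, Negative

A rule that fits every label: first > second AND sum ≥ 10 — true of each 'Positive' example, false of each 'Negative' one.
Negative: [11, 11], since 11 = 11, 11+11 = 22. Negative: [6, 2], since 6 > 2, 6+2 = 8.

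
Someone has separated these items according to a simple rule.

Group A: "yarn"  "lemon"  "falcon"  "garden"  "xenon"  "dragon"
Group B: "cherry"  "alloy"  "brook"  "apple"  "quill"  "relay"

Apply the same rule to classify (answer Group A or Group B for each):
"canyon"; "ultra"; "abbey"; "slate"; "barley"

The common property of the 'Group A' items is: contains 'n'. No 'Group B' item has it.
"canyon" — has 'n', hence Group A. "ultra" — no 'n', hence Group B. "abbey" — no 'n', hence Group B. "slate" — no 'n', hence Group B. "barley" — no 'n', hence Group B.

Group A, Group B, Group B, Group B, Group B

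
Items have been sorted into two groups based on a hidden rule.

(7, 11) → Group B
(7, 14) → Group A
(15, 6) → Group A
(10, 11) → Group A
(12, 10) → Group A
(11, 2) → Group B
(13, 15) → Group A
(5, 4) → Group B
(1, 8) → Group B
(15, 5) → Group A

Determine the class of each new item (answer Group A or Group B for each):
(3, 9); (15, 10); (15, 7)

The classifier is using: sum ≥ 20.
Group B: (3, 9), since 3+9 = 12.
Group A: (15, 10), since 15+10 = 25.
Group A: (15, 7), since 15+7 = 22.

Group B, Group A, Group A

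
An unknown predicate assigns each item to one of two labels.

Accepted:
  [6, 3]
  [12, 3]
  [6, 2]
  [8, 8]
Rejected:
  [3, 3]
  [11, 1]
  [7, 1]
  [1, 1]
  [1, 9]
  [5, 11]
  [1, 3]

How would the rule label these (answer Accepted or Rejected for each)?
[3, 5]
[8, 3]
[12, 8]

The classifier is using: first is even.

Rejected, Accepted, Accepted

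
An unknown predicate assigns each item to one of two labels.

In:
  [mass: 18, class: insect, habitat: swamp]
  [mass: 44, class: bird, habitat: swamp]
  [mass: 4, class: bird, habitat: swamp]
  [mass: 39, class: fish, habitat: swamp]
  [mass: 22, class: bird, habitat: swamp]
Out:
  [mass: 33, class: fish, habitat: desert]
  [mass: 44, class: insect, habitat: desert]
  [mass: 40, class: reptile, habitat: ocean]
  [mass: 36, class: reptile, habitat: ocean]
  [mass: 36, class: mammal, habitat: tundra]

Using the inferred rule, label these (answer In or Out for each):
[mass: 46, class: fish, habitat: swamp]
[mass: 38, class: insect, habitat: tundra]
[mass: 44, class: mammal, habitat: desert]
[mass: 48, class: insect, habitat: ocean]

Looking at the examples, the only property every 'In' case has and every 'Out' case lacks is: habitat is swamp.
[mass: 46, class: fish, habitat: swamp] — habitat is swamp, hence In. [mass: 38, class: insect, habitat: tundra] — habitat is tundra, hence Out. [mass: 44, class: mammal, habitat: desert] — habitat is desert, hence Out. [mass: 48, class: insect, habitat: ocean] — habitat is ocean, hence Out.

In, Out, Out, Out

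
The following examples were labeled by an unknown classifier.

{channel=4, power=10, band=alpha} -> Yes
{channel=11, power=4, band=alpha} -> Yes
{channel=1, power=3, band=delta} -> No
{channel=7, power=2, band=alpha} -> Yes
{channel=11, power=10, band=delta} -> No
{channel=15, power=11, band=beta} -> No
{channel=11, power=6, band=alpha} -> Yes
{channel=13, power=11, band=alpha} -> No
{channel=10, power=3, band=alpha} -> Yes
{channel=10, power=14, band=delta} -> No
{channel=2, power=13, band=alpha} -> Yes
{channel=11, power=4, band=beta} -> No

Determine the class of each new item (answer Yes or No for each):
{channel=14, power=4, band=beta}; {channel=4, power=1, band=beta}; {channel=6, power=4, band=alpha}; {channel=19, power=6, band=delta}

No, No, Yes, No

The simplest hypothesis consistent with all the labels is: band is alpha AND channel ≤ 11.
{channel=14, power=4, band=beta}: band is beta, channel = 14 — does not fit, so No.
{channel=4, power=1, band=beta}: band is beta, channel = 4 — does not fit, so No.
{channel=6, power=4, band=alpha}: band is alpha, channel = 6 — checks out, so Yes.
{channel=19, power=6, band=delta}: band is delta, channel = 19 — does not fit, so No.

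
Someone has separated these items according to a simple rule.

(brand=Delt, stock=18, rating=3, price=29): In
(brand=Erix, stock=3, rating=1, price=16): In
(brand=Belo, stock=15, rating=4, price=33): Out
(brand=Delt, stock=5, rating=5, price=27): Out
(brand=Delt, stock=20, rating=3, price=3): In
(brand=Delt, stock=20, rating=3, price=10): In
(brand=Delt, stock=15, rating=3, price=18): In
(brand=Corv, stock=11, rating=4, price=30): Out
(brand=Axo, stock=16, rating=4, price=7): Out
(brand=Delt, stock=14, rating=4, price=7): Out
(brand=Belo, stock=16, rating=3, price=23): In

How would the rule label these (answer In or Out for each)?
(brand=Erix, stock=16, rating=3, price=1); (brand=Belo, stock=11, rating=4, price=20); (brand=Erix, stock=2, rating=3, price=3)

In, Out, In

A rule that fits every label: rating ≤ 3 — true of each 'In' example, false of each 'Out' one.
(brand=Erix, stock=16, rating=3, price=1): In (rating = 3). (brand=Belo, stock=11, rating=4, price=20): Out (rating = 4). (brand=Erix, stock=2, rating=3, price=3): In (rating = 3).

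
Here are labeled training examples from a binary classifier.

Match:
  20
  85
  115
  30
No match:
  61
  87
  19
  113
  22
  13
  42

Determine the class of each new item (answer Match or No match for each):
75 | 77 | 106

Match, No match, No match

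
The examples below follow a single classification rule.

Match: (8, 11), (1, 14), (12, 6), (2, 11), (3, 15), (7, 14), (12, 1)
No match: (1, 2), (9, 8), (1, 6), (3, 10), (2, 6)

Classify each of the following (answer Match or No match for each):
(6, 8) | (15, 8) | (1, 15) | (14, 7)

No match, Match, Match, Match

Rule: max ≥ 11. This holds for each 'Match' example and fails for each 'No match' one.
(6, 8) — max 8, hence No match. (15, 8) — max 15, hence Match. (1, 15) — max 15, hence Match. (14, 7) — max 14, hence Match.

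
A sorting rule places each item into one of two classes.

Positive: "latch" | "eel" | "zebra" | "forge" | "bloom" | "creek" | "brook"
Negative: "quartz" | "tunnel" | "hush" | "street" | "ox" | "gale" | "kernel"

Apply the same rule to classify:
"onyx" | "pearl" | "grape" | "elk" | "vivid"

A rule that fits every label: odd length — true of each 'Positive' example, false of each 'Negative' one.
Negative: "onyx", since length 4. Positive: "pearl", since length 5. Positive: "grape", since length 5. Positive: "elk", since length 3. Positive: "vivid", since length 5.

Negative, Positive, Positive, Positive, Positive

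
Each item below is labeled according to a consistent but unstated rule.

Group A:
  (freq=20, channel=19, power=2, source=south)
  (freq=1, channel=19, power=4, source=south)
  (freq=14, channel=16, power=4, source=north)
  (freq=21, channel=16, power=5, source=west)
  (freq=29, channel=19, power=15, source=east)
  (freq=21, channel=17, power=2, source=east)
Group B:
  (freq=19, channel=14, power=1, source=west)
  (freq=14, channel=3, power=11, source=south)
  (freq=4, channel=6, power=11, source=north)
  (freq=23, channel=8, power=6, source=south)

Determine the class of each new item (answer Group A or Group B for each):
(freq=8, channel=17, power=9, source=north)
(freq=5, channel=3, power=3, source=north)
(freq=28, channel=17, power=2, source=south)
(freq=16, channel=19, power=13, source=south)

Group A, Group B, Group A, Group A

A rule that fits every label: channel ≥ 16 — true of each 'Group A' example, false of each 'Group B' one.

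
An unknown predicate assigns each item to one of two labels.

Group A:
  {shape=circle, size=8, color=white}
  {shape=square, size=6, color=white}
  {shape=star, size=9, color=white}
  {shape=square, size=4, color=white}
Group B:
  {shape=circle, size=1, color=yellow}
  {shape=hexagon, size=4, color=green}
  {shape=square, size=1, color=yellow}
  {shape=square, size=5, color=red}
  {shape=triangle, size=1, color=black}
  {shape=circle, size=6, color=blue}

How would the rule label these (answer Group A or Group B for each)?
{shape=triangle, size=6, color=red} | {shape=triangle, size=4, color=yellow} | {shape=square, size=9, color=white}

Group B, Group B, Group A

All 'Group A' examples share one property — color is white — and every 'Group B' example lacks it.
{shape=triangle, size=6, color=red}: color is red, does not fit → Group B.
{shape=triangle, size=4, color=yellow}: color is yellow, does not fit → Group B.
{shape=square, size=9, color=white}: color is white, fits → Group A.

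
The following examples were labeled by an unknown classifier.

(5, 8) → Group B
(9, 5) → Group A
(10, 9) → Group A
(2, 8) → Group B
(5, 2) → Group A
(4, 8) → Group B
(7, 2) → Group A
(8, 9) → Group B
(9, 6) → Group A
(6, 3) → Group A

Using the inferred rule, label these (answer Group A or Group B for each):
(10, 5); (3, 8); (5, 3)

Group A, Group B, Group A

The distinguishing property — first > second — holds for all the 'Group A' cases and none of the 'Group B' cases.
(10, 5) → 10 > 5 → Group A.
(3, 8) → 3 < 8 → Group B.
(5, 3) → 5 > 3 → Group A.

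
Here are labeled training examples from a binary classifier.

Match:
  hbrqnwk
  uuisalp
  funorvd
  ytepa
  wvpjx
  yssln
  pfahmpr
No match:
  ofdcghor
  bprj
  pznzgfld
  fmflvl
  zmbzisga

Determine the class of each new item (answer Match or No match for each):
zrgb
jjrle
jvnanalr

No match, Match, No match

The classifier is using: odd length.
No match: zrgb, since length 4.
Match: jjrle, since length 5.
No match: jvnanalr, since length 8.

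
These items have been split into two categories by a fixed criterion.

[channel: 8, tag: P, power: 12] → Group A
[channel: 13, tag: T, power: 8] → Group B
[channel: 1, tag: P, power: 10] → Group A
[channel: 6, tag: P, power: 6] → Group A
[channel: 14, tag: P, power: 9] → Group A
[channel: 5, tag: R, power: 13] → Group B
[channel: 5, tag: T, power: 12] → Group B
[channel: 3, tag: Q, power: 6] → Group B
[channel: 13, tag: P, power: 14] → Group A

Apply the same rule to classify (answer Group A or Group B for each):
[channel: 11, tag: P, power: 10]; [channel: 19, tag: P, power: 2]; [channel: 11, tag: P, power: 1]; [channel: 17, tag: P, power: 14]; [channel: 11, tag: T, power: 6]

'Group A' ⟺ tag is P.
[channel: 11, tag: P, power: 10] → tag is P → Group A.
[channel: 19, tag: P, power: 2] → tag is P → Group A.
[channel: 11, tag: P, power: 1] → tag is P → Group A.
[channel: 17, tag: P, power: 14] → tag is P → Group A.
[channel: 11, tag: T, power: 6] → tag is T → Group B.

Group A, Group A, Group A, Group A, Group B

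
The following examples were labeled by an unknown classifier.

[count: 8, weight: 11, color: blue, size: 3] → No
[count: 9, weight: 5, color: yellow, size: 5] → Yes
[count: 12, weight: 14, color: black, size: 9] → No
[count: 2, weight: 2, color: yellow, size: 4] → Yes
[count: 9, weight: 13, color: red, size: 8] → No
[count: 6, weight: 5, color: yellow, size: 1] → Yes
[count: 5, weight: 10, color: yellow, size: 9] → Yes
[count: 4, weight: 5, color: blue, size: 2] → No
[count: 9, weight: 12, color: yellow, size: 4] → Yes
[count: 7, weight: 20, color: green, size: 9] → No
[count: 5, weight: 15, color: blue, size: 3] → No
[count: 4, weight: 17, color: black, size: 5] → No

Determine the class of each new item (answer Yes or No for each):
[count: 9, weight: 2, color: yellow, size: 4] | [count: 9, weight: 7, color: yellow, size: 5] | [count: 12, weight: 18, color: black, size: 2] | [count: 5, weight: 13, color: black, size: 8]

Comparing the two groups points to one rule — color is yellow.

Yes, Yes, No, No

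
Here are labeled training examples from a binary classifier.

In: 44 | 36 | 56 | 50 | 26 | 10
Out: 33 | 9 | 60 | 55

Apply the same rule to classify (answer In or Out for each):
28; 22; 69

The classifier is using: even AND at most 56.
28: 28 is even, 28 ≤ 56, checks out → In.
22: 22 is even, 22 ≤ 56, checks out → In.
69: 69 is odd, 69 > 56, lacks this property → Out.

In, In, Out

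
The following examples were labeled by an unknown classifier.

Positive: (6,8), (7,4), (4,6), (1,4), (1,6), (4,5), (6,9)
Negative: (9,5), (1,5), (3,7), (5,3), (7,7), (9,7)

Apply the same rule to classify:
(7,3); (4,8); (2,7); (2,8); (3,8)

Negative, Positive, Positive, Positive, Positive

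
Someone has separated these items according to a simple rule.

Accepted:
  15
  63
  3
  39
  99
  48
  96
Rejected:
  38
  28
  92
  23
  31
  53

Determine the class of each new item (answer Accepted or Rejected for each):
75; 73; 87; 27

Accepted, Rejected, Accepted, Accepted

Comparing the two groups points to one rule — multiple of 3.
75: Accepted (75 = 3·25).
73: Rejected (73 = 3·24 + 1).
87: Accepted (87 = 3·29).
27: Accepted (27 = 3·9).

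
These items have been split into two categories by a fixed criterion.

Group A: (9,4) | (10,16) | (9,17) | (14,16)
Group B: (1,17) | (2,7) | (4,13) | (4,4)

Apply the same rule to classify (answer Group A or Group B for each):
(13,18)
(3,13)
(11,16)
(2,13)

Group A, Group B, Group A, Group B

The distinguishing property — first ≥ 7 — holds for all the 'Group A' cases and none of the 'Group B' cases.
(13,18) → first 13 → Group A. (3,13) → first 3 → Group B. (11,16) → first 11 → Group A. (2,13) → first 2 → Group B.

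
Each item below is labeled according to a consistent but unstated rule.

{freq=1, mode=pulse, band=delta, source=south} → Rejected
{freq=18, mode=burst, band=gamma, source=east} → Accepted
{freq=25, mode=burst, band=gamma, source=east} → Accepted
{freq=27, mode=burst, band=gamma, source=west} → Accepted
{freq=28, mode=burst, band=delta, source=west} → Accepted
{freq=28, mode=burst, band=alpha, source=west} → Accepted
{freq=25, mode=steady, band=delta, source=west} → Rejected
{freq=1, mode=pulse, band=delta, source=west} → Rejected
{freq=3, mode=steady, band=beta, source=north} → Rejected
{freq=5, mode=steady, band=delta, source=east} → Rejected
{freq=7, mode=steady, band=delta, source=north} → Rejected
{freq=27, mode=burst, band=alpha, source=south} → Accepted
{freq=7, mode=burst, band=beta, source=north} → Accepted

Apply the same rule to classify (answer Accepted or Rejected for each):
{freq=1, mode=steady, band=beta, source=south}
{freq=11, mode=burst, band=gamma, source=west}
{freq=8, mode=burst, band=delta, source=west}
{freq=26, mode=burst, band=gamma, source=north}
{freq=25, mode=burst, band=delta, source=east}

The simplest hypothesis consistent with all the labels is: mode is burst.
{freq=1, mode=steady, band=beta, source=south} — mode is steady, hence Rejected.
{freq=11, mode=burst, band=gamma, source=west} — mode is burst, hence Accepted.
{freq=8, mode=burst, band=delta, source=west} — mode is burst, hence Accepted.
{freq=26, mode=burst, band=gamma, source=north} — mode is burst, hence Accepted.
{freq=25, mode=burst, band=delta, source=east} — mode is burst, hence Accepted.

Rejected, Accepted, Accepted, Accepted, Accepted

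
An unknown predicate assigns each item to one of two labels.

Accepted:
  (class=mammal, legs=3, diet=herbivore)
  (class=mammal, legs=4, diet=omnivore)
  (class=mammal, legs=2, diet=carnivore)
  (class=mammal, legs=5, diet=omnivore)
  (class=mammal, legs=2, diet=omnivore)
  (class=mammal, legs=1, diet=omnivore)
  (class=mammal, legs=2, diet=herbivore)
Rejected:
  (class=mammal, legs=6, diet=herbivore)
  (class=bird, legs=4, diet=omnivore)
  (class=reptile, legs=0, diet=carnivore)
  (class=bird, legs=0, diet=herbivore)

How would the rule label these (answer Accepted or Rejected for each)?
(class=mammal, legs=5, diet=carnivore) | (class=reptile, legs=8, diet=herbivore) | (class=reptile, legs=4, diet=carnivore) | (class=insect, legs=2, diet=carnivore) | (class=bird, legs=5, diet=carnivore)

'Accepted' ⟺ class is mammal AND legs ≤ 5.
Accepted: (class=mammal, legs=5, diet=carnivore), since class is mammal, legs = 5. Rejected: (class=reptile, legs=8, diet=herbivore), since class is reptile, legs = 8. Rejected: (class=reptile, legs=4, diet=carnivore), since class is reptile, legs = 4. Rejected: (class=insect, legs=2, diet=carnivore), since class is insect, legs = 2. Rejected: (class=bird, legs=5, diet=carnivore), since class is bird, legs = 5.

Accepted, Rejected, Rejected, Rejected, Rejected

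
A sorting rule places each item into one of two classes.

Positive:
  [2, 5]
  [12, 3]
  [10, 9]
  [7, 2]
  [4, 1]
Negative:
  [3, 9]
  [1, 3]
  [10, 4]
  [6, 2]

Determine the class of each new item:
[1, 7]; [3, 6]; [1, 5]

The classifier is using: sum is odd.
[1, 7]: Negative (1+7 = 8).
[3, 6]: Positive (3+6 = 9).
[1, 5]: Negative (1+5 = 6).

Negative, Positive, Negative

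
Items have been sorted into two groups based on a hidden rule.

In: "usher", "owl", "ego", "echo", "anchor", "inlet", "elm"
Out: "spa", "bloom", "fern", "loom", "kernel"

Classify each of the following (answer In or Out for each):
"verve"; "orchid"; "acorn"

Out, In, In

Comparing the two groups points to one rule — starts with a vowel.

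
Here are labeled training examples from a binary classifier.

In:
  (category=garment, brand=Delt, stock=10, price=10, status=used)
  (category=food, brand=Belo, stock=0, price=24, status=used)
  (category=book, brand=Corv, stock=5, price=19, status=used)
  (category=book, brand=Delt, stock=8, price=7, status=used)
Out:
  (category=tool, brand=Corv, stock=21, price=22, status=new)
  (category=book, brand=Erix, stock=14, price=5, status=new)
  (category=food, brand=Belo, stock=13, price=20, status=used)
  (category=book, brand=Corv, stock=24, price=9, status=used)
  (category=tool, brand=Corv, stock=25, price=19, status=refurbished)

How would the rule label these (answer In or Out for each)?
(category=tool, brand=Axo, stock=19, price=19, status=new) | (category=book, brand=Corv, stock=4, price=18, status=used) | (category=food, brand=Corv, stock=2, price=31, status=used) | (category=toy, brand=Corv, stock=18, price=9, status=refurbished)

Out, In, In, Out

The distinguishing property — stock ≤ 10 — holds for all the 'In' cases and none of the 'Out' cases.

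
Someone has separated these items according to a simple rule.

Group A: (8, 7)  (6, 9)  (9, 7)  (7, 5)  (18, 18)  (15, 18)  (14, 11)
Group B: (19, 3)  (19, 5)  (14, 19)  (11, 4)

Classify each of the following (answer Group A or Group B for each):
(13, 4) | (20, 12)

One predicate separates the groups cleanly: |first − second| ≤ 3.
(13, 4) — |13−4| = 9, hence Group B. (20, 12) — |20−12| = 8, hence Group B.

Group B, Group B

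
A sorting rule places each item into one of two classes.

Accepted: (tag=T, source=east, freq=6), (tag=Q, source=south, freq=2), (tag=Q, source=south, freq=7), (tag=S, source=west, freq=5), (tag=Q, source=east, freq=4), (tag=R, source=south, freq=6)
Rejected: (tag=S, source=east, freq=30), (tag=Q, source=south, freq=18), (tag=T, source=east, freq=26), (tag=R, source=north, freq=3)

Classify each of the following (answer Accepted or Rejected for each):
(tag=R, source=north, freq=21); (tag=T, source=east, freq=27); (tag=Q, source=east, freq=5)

One predicate separates the groups cleanly: freq ≠ 3 AND freq ≤ 7.
(tag=R, source=north, freq=21): freq = 21, fails this test → Rejected. (tag=T, source=east, freq=27): freq = 27, fails this test → Rejected. (tag=Q, source=east, freq=5): freq = 5, qualifies → Accepted.

Rejected, Rejected, Accepted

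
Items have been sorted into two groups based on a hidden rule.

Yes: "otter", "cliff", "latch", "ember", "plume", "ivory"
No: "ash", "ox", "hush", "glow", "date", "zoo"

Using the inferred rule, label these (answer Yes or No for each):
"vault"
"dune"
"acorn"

Yes, No, Yes

The classifier is using: length 5.
"vault" — length 5, hence Yes.
"dune" — length 4, hence No.
"acorn" — length 5, hence Yes.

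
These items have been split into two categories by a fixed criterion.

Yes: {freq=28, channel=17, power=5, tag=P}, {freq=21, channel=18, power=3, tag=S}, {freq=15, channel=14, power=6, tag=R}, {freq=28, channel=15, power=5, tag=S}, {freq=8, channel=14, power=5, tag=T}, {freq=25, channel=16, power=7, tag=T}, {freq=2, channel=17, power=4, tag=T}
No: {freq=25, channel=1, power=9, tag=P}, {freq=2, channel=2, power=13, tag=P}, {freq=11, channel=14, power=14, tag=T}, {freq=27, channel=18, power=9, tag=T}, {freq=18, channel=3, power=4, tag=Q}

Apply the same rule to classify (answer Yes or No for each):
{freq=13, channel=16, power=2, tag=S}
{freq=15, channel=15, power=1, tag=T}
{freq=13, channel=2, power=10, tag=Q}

Yes, Yes, No

The classifier is using: channel ≥ 14 AND power ≤ 7.
Yes: {freq=13, channel=16, power=2, tag=S}, since channel = 16, power = 2.
Yes: {freq=15, channel=15, power=1, tag=T}, since channel = 15, power = 1.
No: {freq=13, channel=2, power=10, tag=Q}, since channel = 2, power = 10.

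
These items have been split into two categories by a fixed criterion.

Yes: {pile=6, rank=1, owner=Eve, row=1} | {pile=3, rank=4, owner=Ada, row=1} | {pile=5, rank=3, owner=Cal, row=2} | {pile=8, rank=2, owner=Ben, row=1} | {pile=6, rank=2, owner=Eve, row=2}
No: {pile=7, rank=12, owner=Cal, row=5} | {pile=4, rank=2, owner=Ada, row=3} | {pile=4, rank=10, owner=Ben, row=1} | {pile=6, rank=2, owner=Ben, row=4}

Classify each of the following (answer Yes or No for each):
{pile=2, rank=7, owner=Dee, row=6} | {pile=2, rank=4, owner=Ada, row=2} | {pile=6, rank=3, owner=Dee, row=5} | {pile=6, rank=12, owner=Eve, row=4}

The common property of the 'Yes' items is: row ≤ 2 AND rank ≤ 4. No 'No' item has it.
{pile=2, rank=7, owner=Dee, row=6}: row = 6, rank = 7, doesn't qualify → No. {pile=2, rank=4, owner=Ada, row=2}: row = 2, rank = 4, matches → Yes. {pile=6, rank=3, owner=Dee, row=5}: row = 5, rank = 3, doesn't qualify → No. {pile=6, rank=12, owner=Eve, row=4}: row = 4, rank = 12, doesn't qualify → No.

No, Yes, No, No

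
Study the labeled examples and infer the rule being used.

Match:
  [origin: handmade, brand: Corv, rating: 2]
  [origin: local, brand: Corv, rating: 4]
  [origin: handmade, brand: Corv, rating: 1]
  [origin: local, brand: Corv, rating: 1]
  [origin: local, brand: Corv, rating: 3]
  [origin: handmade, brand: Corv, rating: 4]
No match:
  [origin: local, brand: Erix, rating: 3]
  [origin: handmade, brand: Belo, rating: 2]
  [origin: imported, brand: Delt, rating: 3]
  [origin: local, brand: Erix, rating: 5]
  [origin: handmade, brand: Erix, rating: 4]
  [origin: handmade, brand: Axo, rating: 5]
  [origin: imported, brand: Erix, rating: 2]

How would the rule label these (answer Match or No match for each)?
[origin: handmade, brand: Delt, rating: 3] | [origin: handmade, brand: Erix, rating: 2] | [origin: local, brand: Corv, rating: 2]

The simplest hypothesis consistent with all the labels is: brand is Corv.
[origin: handmade, brand: Delt, rating: 3]: brand is Delt, does not fit → No match. [origin: handmade, brand: Erix, rating: 2]: brand is Erix, does not fit → No match. [origin: local, brand: Corv, rating: 2]: brand is Corv, has this property → Match.

No match, No match, Match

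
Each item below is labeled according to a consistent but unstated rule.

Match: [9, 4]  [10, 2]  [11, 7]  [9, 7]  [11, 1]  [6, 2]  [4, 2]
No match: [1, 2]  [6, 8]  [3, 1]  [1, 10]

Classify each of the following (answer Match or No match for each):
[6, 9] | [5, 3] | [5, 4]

No match, Match, Match

The rule appears to be: first > second AND sum ≥ 6.
[6, 9]: No match (6 < 9, 6+9 = 15).
[5, 3]: Match (5 > 3, 5+3 = 8).
[5, 4]: Match (5 > 4, 5+4 = 9).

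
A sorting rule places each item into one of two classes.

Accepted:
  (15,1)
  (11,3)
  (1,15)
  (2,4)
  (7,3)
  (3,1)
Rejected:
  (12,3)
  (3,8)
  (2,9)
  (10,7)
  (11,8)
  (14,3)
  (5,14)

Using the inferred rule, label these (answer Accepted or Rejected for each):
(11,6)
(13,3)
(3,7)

Looking at the examples, the only property every 'Accepted' case has and every 'Rejected' case lacks is: sum is even.
(11,6): 11+6 = 17 — lacks this property, so Rejected. (13,3): 13+3 = 16 — qualifies, so Accepted. (3,7): 3+7 = 10 — qualifies, so Accepted.

Rejected, Accepted, Accepted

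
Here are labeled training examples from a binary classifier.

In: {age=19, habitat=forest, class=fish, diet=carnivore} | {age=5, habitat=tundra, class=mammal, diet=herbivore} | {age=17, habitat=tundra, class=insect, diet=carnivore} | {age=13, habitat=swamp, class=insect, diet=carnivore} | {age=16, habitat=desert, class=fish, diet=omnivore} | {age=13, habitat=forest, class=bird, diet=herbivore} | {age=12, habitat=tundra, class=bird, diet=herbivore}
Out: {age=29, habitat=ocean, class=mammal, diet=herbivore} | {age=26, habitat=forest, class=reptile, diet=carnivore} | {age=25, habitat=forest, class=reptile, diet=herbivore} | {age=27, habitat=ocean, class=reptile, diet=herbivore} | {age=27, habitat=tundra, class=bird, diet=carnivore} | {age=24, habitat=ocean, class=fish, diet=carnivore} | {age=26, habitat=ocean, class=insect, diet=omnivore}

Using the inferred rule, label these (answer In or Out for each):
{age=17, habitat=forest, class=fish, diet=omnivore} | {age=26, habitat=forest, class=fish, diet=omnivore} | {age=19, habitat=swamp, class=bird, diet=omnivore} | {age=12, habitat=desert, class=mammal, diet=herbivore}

In, Out, In, In

The rule appears to be: age ≤ 19.
{age=17, habitat=forest, class=fish, diet=omnivore}: age = 17, has this property → In.
{age=26, habitat=forest, class=fish, diet=omnivore}: age = 26, lacks this property → Out.
{age=19, habitat=swamp, class=bird, diet=omnivore}: age = 19, has this property → In.
{age=12, habitat=desert, class=mammal, diet=herbivore}: age = 12, has this property → In.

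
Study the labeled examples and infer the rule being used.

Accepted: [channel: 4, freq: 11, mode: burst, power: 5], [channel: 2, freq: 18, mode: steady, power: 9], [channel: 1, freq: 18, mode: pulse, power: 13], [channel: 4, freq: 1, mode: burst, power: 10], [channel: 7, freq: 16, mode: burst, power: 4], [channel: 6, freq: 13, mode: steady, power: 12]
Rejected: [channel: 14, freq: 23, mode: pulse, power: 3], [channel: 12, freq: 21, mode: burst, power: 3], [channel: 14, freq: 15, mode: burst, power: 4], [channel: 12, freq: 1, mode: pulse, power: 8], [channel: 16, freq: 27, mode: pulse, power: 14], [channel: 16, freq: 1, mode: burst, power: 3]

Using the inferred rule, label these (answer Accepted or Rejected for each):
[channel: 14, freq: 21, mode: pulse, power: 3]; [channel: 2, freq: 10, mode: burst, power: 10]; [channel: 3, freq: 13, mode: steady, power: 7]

Rejected, Accepted, Accepted

The common property of the 'Accepted' items is: channel ≤ 7. No 'Rejected' item has it.
[channel: 14, freq: 21, mode: pulse, power: 3] → channel = 14 → Rejected.
[channel: 2, freq: 10, mode: burst, power: 10] → channel = 2 → Accepted.
[channel: 3, freq: 13, mode: steady, power: 7] → channel = 3 → Accepted.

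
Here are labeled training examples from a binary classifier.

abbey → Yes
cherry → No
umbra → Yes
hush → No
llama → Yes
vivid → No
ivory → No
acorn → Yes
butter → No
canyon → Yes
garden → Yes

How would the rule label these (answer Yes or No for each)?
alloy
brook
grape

Yes, No, Yes

Comparing the two groups points to one rule — contains 'a'.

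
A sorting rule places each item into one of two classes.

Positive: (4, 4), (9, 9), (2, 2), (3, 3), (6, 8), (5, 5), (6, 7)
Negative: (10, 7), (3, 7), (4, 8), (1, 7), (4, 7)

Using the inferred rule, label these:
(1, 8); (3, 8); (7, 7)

One predicate separates the groups cleanly: |first − second| ≤ 2.
(1, 8): |1−8| = 7 — fails the rule, so Negative.
(3, 8): |3−8| = 5 — fails the rule, so Negative.
(7, 7): |7−7| = 0 — meets the rule, so Positive.

Negative, Negative, Positive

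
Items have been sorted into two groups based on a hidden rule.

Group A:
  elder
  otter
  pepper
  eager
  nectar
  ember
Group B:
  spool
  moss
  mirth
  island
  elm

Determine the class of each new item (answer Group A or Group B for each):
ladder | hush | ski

Group A, Group B, Group B

A rule that fits every label: ends with 'r' — true of each 'Group A' example, false of each 'Group B' one.
ladder → ends with 'r' → Group A.
hush → ends with 'h' → Group B.
ski → ends with 'i' → Group B.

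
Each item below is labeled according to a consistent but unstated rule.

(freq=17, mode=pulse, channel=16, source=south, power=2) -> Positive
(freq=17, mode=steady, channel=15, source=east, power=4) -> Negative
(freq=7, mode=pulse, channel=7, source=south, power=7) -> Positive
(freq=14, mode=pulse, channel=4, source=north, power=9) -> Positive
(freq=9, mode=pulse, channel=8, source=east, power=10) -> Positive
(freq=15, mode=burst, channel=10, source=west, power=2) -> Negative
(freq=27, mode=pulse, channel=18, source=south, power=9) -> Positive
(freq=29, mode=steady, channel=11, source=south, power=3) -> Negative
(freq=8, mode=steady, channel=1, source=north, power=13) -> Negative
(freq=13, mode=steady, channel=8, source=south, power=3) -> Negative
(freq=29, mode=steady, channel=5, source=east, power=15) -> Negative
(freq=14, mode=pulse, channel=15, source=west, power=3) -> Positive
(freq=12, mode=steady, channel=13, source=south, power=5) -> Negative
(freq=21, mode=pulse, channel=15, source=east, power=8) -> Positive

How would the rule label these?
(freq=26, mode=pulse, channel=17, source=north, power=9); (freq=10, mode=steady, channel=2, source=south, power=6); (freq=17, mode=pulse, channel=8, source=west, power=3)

Positive, Negative, Positive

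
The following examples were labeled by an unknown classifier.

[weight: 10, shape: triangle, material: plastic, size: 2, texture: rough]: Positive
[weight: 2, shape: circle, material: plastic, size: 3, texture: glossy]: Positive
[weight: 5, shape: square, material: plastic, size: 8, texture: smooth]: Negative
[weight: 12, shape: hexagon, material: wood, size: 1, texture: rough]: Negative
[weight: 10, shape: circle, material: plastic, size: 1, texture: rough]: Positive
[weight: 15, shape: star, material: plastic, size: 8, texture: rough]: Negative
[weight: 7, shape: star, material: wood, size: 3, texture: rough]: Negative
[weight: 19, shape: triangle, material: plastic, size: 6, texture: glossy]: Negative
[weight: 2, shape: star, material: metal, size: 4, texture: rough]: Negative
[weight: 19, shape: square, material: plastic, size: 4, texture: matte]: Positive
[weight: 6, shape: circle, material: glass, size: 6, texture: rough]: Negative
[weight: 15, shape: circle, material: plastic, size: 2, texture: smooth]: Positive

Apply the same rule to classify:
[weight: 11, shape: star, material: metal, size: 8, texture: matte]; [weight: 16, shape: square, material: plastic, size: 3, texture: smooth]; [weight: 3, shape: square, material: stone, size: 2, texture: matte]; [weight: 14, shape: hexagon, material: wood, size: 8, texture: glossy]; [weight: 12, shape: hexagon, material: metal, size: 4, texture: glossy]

Negative, Positive, Negative, Negative, Negative

The classifier is using: material is plastic AND size ≤ 4.
[weight: 11, shape: star, material: metal, size: 8, texture: matte] → material is metal, size = 8 → Negative. [weight: 16, shape: square, material: plastic, size: 3, texture: smooth] → material is plastic, size = 3 → Positive. [weight: 3, shape: square, material: stone, size: 2, texture: matte] → material is stone, size = 2 → Negative. [weight: 14, shape: hexagon, material: wood, size: 8, texture: glossy] → material is wood, size = 8 → Negative. [weight: 12, shape: hexagon, material: metal, size: 4, texture: glossy] → material is metal, size = 4 → Negative.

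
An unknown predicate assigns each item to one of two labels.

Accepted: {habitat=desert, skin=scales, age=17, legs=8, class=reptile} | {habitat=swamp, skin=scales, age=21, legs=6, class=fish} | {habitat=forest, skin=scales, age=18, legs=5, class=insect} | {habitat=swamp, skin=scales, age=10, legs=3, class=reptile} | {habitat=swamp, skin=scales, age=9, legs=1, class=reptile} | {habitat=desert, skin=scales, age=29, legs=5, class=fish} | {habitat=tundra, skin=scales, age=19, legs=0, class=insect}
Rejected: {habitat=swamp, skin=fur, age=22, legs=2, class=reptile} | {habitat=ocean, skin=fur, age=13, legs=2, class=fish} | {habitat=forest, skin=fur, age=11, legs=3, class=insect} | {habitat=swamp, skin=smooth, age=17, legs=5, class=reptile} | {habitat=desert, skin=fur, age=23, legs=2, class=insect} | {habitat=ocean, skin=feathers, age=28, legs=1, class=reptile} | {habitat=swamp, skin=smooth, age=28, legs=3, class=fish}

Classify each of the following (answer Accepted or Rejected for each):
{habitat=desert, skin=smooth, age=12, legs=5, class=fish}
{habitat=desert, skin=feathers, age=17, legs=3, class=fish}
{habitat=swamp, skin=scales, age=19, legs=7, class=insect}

Checking candidate rules against both groups, what survives is: skin is scales.
{habitat=desert, skin=smooth, age=12, legs=5, class=fish} → skin is smooth → Rejected.
{habitat=desert, skin=feathers, age=17, legs=3, class=fish} → skin is feathers → Rejected.
{habitat=swamp, skin=scales, age=19, legs=7, class=insect} → skin is scales → Accepted.

Rejected, Rejected, Accepted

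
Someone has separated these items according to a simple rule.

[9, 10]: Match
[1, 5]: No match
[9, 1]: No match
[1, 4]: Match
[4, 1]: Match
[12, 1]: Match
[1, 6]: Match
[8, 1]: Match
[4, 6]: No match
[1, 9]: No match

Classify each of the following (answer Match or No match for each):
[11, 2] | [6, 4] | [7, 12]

Checking candidate rules against both groups, what survives is: sum is odd.
[11, 2] → 11+2 = 13 → Match. [6, 4] → 6+4 = 10 → No match. [7, 12] → 7+12 = 19 → Match.

Match, No match, Match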